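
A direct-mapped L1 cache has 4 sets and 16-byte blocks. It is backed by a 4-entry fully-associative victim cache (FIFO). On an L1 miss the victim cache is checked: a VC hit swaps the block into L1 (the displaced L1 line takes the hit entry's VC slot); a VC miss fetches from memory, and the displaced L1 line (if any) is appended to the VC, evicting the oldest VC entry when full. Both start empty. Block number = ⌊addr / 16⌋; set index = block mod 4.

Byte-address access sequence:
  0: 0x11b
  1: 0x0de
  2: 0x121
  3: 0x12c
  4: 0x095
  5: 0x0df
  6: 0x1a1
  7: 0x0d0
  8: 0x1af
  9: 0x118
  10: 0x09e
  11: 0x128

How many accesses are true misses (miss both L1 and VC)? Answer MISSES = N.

MISSES = 5

#0 0x11b→b17/s1 MISS; vc=[]
#1 0xde→b13/s1 MISS; vc=[17]
#2 0x121→b18/s2 MISS; vc=[17]
#3 0x12c→b18/s2 L1-HIT; vc=[17]
#4 0x95→b9/s1 MISS; vc=[17,13]
#5 0xdf→b13/s1 VC-HIT; vc=[17,9]
#6 0x1a1→b26/s2 MISS; vc=[17,9,18]
#7 0xd0→b13/s1 L1-HIT; vc=[17,9,18]
#8 0x1af→b26/s2 L1-HIT; vc=[17,9,18]
#9 0x118→b17/s1 VC-HIT; vc=[13,9,18]
#10 0x9e→b9/s1 VC-HIT; vc=[13,17,18]
#11 0x128→b18/s2 VC-HIT; vc=[13,17,26]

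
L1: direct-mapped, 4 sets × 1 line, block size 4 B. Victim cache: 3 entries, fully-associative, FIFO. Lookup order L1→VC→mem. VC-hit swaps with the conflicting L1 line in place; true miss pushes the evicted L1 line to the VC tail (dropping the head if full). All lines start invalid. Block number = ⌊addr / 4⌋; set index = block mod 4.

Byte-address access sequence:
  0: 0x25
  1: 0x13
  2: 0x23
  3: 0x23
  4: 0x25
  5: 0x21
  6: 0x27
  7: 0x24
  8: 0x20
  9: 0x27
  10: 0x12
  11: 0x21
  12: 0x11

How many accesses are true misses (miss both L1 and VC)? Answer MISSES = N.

#0 0x25→b9/s1 MISS; vc=[]
#1 0x13→b4/s0 MISS; vc=[]
#2 0x23→b8/s0 MISS; vc=[4]
#3 0x23→b8/s0 L1-HIT; vc=[4]
#4 0x25→b9/s1 L1-HIT; vc=[4]
#5 0x21→b8/s0 L1-HIT; vc=[4]
#6 0x27→b9/s1 L1-HIT; vc=[4]
#7 0x24→b9/s1 L1-HIT; vc=[4]
#8 0x20→b8/s0 L1-HIT; vc=[4]
#9 0x27→b9/s1 L1-HIT; vc=[4]
#10 0x12→b4/s0 VC-HIT; vc=[8]
#11 0x21→b8/s0 VC-HIT; vc=[4]
#12 0x11→b4/s0 VC-HIT; vc=[8]

MISSES = 3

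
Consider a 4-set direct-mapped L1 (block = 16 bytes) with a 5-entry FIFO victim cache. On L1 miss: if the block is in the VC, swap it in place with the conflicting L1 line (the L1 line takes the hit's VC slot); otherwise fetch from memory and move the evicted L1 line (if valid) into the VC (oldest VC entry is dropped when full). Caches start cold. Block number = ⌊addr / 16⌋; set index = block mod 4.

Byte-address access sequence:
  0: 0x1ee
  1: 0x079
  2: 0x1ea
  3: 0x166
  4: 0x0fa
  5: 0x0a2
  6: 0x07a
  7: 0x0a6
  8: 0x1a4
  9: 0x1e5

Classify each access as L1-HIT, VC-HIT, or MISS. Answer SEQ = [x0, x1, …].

SEQ = [MISS, MISS, L1-HIT, MISS, MISS, MISS, VC-HIT, L1-HIT, MISS, VC-HIT]

#0 0x1ee→b30/s2 MISS; vc=[]
#1 0x79→b7/s3 MISS; vc=[]
#2 0x1ea→b30/s2 L1-HIT; vc=[]
#3 0x166→b22/s2 MISS; vc=[30]
#4 0xfa→b15/s3 MISS; vc=[30,7]
#5 0xa2→b10/s2 MISS; vc=[30,7,22]
#6 0x7a→b7/s3 VC-HIT; vc=[30,15,22]
#7 0xa6→b10/s2 L1-HIT; vc=[30,15,22]
#8 0x1a4→b26/s2 MISS; vc=[30,15,22,10]
#9 0x1e5→b30/s2 VC-HIT; vc=[26,15,22,10]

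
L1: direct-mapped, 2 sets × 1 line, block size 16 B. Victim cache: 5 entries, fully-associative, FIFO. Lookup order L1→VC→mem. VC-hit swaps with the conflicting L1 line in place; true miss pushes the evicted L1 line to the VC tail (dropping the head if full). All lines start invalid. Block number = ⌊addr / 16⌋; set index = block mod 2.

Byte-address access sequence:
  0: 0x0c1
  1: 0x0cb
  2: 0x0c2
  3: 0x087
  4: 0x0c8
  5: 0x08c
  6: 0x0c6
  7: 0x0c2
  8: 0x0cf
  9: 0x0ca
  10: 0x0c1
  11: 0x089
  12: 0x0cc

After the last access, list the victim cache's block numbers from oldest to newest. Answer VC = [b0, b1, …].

VC = [8]

  [0] addr=0xc1 blk=12 s=0: MISS | VC []
  [1] addr=0xcb blk=12 s=0: L1-HIT | VC []
  [2] addr=0xc2 blk=12 s=0: L1-HIT | VC []
  [3] addr=0x87 blk=8 s=0: MISS | VC [12]
  [4] addr=0xc8 blk=12 s=0: VC-HIT | VC [8]
  [5] addr=0x8c blk=8 s=0: VC-HIT | VC [12]
  [6] addr=0xc6 blk=12 s=0: VC-HIT | VC [8]
  [7] addr=0xc2 blk=12 s=0: L1-HIT | VC [8]
  [8] addr=0xcf blk=12 s=0: L1-HIT | VC [8]
  [9] addr=0xca blk=12 s=0: L1-HIT | VC [8]
  [10] addr=0xc1 blk=12 s=0: L1-HIT | VC [8]
  [11] addr=0x89 blk=8 s=0: VC-HIT | VC [12]
  [12] addr=0xcc blk=12 s=0: VC-HIT | VC [8]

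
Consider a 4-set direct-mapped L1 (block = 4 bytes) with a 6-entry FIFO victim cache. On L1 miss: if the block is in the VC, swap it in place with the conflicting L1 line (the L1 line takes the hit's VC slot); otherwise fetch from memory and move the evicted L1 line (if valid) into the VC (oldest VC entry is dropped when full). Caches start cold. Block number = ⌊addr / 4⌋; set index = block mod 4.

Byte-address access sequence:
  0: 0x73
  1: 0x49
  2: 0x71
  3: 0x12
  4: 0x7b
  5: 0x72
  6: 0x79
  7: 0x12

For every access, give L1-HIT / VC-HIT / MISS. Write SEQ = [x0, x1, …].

SEQ = [MISS, MISS, L1-HIT, MISS, MISS, VC-HIT, L1-HIT, VC-HIT]

0: 0x73 (blk 28, set 0) → MISS  vc=[]
1: 0x49 (blk 18, set 2) → MISS  vc=[]
2: 0x71 (blk 28, set 0) → L1-HIT  vc=[]
3: 0x12 (blk 4, set 0) → MISS  vc=[28]
4: 0x7b (blk 30, set 2) → MISS  vc=[28, 18]
5: 0x72 (blk 28, set 0) → VC-HIT  vc=[4, 18]
6: 0x79 (blk 30, set 2) → L1-HIT  vc=[4, 18]
7: 0x12 (blk 4, set 0) → VC-HIT  vc=[28, 18]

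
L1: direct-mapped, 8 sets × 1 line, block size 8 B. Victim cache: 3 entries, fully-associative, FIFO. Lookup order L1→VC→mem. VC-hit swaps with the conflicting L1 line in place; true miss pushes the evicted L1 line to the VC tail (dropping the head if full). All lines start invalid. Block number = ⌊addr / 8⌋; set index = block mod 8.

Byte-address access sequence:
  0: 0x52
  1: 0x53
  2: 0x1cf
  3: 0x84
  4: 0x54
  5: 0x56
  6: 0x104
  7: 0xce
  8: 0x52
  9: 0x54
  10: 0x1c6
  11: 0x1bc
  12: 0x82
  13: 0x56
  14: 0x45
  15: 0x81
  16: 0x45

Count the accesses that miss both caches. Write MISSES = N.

MISSES = 8

  [0] addr=0x52 blk=10 s=2: MISS | VC []
  [1] addr=0x53 blk=10 s=2: L1-HIT | VC []
  [2] addr=0x1cf blk=57 s=1: MISS | VC []
  [3] addr=0x84 blk=16 s=0: MISS | VC []
  [4] addr=0x54 blk=10 s=2: L1-HIT | VC []
  [5] addr=0x56 blk=10 s=2: L1-HIT | VC []
  [6] addr=0x104 blk=32 s=0: MISS | VC [16]
  [7] addr=0xce blk=25 s=1: MISS | VC [16, 57]
  [8] addr=0x52 blk=10 s=2: L1-HIT | VC [16, 57]
  [9] addr=0x54 blk=10 s=2: L1-HIT | VC [16, 57]
  [10] addr=0x1c6 blk=56 s=0: MISS | VC [16, 57, 32]
  [11] addr=0x1bc blk=55 s=7: MISS | VC [16, 57, 32]
  [12] addr=0x82 blk=16 s=0: VC-HIT | VC [56, 57, 32]
  [13] addr=0x56 blk=10 s=2: L1-HIT | VC [56, 57, 32]
  [14] addr=0x45 blk=8 s=0: MISS | VC [57, 32, 16]
  [15] addr=0x81 blk=16 s=0: VC-HIT | VC [57, 32, 8]
  [16] addr=0x45 blk=8 s=0: VC-HIT | VC [57, 32, 16]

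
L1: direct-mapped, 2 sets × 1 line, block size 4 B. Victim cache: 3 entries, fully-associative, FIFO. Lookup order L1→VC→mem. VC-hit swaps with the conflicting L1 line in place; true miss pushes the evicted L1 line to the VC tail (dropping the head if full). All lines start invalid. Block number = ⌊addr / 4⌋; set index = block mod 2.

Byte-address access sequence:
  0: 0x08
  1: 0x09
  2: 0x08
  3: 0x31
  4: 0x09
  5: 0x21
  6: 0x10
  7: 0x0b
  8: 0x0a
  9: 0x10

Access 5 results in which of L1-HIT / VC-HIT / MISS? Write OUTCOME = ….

0: 0x8 (blk 2, set 0) → MISS  vc=[]
1: 0x9 (blk 2, set 0) → L1-HIT  vc=[]
2: 0x8 (blk 2, set 0) → L1-HIT  vc=[]
3: 0x31 (blk 12, set 0) → MISS  vc=[2]
4: 0x9 (blk 2, set 0) → VC-HIT  vc=[12]
5: 0x21 (blk 8, set 0) → MISS  vc=[12, 2]
6: 0x10 (blk 4, set 0) → MISS  vc=[12, 2, 8]
7: 0xb (blk 2, set 0) → VC-HIT  vc=[12, 4, 8]
8: 0xa (blk 2, set 0) → L1-HIT  vc=[12, 4, 8]
9: 0x10 (blk 4, set 0) → VC-HIT  vc=[12, 2, 8]

OUTCOME = MISS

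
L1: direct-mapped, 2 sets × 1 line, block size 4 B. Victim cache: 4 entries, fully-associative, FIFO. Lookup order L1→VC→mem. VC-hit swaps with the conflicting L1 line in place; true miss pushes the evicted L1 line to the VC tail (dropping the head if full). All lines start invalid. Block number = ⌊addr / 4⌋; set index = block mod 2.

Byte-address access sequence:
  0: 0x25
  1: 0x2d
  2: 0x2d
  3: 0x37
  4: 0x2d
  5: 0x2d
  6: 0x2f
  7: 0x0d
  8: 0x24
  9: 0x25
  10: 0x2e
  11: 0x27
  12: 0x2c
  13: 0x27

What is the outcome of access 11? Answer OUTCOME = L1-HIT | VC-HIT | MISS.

OUTCOME = VC-HIT

  [0] addr=0x25 blk=9 s=1: MISS | VC []
  [1] addr=0x2d blk=11 s=1: MISS | VC [9]
  [2] addr=0x2d blk=11 s=1: L1-HIT | VC [9]
  [3] addr=0x37 blk=13 s=1: MISS | VC [9, 11]
  [4] addr=0x2d blk=11 s=1: VC-HIT | VC [9, 13]
  [5] addr=0x2d blk=11 s=1: L1-HIT | VC [9, 13]
  [6] addr=0x2f blk=11 s=1: L1-HIT | VC [9, 13]
  [7] addr=0xd blk=3 s=1: MISS | VC [9, 13, 11]
  [8] addr=0x24 blk=9 s=1: VC-HIT | VC [3, 13, 11]
  [9] addr=0x25 blk=9 s=1: L1-HIT | VC [3, 13, 11]
  [10] addr=0x2e blk=11 s=1: VC-HIT | VC [3, 13, 9]
  [11] addr=0x27 blk=9 s=1: VC-HIT | VC [3, 13, 11]
  [12] addr=0x2c blk=11 s=1: VC-HIT | VC [3, 13, 9]
  [13] addr=0x27 blk=9 s=1: VC-HIT | VC [3, 13, 11]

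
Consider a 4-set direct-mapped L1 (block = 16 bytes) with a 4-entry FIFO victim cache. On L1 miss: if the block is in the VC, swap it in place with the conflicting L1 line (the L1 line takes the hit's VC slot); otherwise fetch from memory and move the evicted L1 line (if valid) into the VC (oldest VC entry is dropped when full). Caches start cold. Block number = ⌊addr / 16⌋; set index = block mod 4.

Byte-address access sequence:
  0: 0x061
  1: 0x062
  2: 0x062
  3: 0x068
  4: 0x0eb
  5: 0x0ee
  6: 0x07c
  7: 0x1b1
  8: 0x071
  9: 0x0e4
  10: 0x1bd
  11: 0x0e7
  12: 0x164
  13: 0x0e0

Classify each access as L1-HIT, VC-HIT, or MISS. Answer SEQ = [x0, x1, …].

SEQ = [MISS, L1-HIT, L1-HIT, L1-HIT, MISS, L1-HIT, MISS, MISS, VC-HIT, L1-HIT, VC-HIT, L1-HIT, MISS, VC-HIT]

0: 0x61 (blk 6, set 2) → MISS  vc=[]
1: 0x62 (blk 6, set 2) → L1-HIT  vc=[]
2: 0x62 (blk 6, set 2) → L1-HIT  vc=[]
3: 0x68 (blk 6, set 2) → L1-HIT  vc=[]
4: 0xeb (blk 14, set 2) → MISS  vc=[6]
5: 0xee (blk 14, set 2) → L1-HIT  vc=[6]
6: 0x7c (blk 7, set 3) → MISS  vc=[6]
7: 0x1b1 (blk 27, set 3) → MISS  vc=[6, 7]
8: 0x71 (blk 7, set 3) → VC-HIT  vc=[6, 27]
9: 0xe4 (blk 14, set 2) → L1-HIT  vc=[6, 27]
10: 0x1bd (blk 27, set 3) → VC-HIT  vc=[6, 7]
11: 0xe7 (blk 14, set 2) → L1-HIT  vc=[6, 7]
12: 0x164 (blk 22, set 2) → MISS  vc=[6, 7, 14]
13: 0xe0 (blk 14, set 2) → VC-HIT  vc=[6, 7, 22]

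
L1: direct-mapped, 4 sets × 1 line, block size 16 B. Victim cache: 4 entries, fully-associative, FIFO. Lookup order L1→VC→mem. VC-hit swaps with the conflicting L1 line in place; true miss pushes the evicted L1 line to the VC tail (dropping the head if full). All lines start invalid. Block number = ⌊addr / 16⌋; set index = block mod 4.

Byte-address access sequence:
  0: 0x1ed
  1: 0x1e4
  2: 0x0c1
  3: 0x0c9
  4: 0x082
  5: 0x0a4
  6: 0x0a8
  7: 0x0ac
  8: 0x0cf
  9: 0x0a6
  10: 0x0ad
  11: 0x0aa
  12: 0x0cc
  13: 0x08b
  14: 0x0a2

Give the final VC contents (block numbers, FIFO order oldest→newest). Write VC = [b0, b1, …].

  [0] addr=0x1ed blk=30 s=2: MISS | VC []
  [1] addr=0x1e4 blk=30 s=2: L1-HIT | VC []
  [2] addr=0xc1 blk=12 s=0: MISS | VC []
  [3] addr=0xc9 blk=12 s=0: L1-HIT | VC []
  [4] addr=0x82 blk=8 s=0: MISS | VC [12]
  [5] addr=0xa4 blk=10 s=2: MISS | VC [12, 30]
  [6] addr=0xa8 blk=10 s=2: L1-HIT | VC [12, 30]
  [7] addr=0xac blk=10 s=2: L1-HIT | VC [12, 30]
  [8] addr=0xcf blk=12 s=0: VC-HIT | VC [8, 30]
  [9] addr=0xa6 blk=10 s=2: L1-HIT | VC [8, 30]
  [10] addr=0xad blk=10 s=2: L1-HIT | VC [8, 30]
  [11] addr=0xaa blk=10 s=2: L1-HIT | VC [8, 30]
  [12] addr=0xcc blk=12 s=0: L1-HIT | VC [8, 30]
  [13] addr=0x8b blk=8 s=0: VC-HIT | VC [12, 30]
  [14] addr=0xa2 blk=10 s=2: L1-HIT | VC [12, 30]

VC = [12, 30]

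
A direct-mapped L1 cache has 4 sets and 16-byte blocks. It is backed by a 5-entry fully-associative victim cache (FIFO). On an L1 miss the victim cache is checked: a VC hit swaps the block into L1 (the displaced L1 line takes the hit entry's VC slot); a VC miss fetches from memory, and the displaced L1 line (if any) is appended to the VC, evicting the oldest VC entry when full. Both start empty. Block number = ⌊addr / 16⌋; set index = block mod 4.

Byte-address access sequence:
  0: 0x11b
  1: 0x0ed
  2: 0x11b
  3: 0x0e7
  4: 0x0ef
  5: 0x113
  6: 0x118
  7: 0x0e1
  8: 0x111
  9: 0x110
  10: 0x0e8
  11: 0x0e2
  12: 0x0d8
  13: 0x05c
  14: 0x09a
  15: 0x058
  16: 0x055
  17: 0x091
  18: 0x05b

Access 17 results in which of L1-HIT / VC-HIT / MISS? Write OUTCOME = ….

0: 0x11b (blk 17, set 1) → MISS  vc=[]
1: 0xed (blk 14, set 2) → MISS  vc=[]
2: 0x11b (blk 17, set 1) → L1-HIT  vc=[]
3: 0xe7 (blk 14, set 2) → L1-HIT  vc=[]
4: 0xef (blk 14, set 2) → L1-HIT  vc=[]
5: 0x113 (blk 17, set 1) → L1-HIT  vc=[]
6: 0x118 (blk 17, set 1) → L1-HIT  vc=[]
7: 0xe1 (blk 14, set 2) → L1-HIT  vc=[]
8: 0x111 (blk 17, set 1) → L1-HIT  vc=[]
9: 0x110 (blk 17, set 1) → L1-HIT  vc=[]
10: 0xe8 (blk 14, set 2) → L1-HIT  vc=[]
11: 0xe2 (blk 14, set 2) → L1-HIT  vc=[]
12: 0xd8 (blk 13, set 1) → MISS  vc=[17]
13: 0x5c (blk 5, set 1) → MISS  vc=[17, 13]
14: 0x9a (blk 9, set 1) → MISS  vc=[17, 13, 5]
15: 0x58 (blk 5, set 1) → VC-HIT  vc=[17, 13, 9]
16: 0x55 (blk 5, set 1) → L1-HIT  vc=[17, 13, 9]
17: 0x91 (blk 9, set 1) → VC-HIT  vc=[17, 13, 5]
18: 0x5b (blk 5, set 1) → VC-HIT  vc=[17, 13, 9]

OUTCOME = VC-HIT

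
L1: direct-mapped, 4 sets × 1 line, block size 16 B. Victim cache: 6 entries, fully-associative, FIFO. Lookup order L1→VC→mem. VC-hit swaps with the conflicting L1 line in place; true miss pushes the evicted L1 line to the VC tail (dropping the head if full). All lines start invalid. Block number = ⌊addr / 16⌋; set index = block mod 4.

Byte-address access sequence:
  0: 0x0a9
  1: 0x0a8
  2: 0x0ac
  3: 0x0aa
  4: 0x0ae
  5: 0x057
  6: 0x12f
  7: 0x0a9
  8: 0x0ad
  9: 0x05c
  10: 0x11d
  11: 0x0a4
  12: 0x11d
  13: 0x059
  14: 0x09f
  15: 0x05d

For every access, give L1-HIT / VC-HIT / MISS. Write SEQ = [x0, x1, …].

SEQ = [MISS, L1-HIT, L1-HIT, L1-HIT, L1-HIT, MISS, MISS, VC-HIT, L1-HIT, L1-HIT, MISS, L1-HIT, L1-HIT, VC-HIT, MISS, VC-HIT]

0: 0xa9 (blk 10, set 2) → MISS  vc=[]
1: 0xa8 (blk 10, set 2) → L1-HIT  vc=[]
2: 0xac (blk 10, set 2) → L1-HIT  vc=[]
3: 0xaa (blk 10, set 2) → L1-HIT  vc=[]
4: 0xae (blk 10, set 2) → L1-HIT  vc=[]
5: 0x57 (blk 5, set 1) → MISS  vc=[]
6: 0x12f (blk 18, set 2) → MISS  vc=[10]
7: 0xa9 (blk 10, set 2) → VC-HIT  vc=[18]
8: 0xad (blk 10, set 2) → L1-HIT  vc=[18]
9: 0x5c (blk 5, set 1) → L1-HIT  vc=[18]
10: 0x11d (blk 17, set 1) → MISS  vc=[18, 5]
11: 0xa4 (blk 10, set 2) → L1-HIT  vc=[18, 5]
12: 0x11d (blk 17, set 1) → L1-HIT  vc=[18, 5]
13: 0x59 (blk 5, set 1) → VC-HIT  vc=[18, 17]
14: 0x9f (blk 9, set 1) → MISS  vc=[18, 17, 5]
15: 0x5d (blk 5, set 1) → VC-HIT  vc=[18, 17, 9]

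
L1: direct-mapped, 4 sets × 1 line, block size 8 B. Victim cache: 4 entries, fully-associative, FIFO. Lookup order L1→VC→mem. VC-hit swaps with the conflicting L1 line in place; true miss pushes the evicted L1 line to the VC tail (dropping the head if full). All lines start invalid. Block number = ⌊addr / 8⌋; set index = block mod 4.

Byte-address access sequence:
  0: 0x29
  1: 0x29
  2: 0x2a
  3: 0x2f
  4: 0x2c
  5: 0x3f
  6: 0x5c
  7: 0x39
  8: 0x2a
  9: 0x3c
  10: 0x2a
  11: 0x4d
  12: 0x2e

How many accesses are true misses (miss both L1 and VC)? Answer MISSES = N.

0: 0x29 (blk 5, set 1) → MISS  vc=[]
1: 0x29 (blk 5, set 1) → L1-HIT  vc=[]
2: 0x2a (blk 5, set 1) → L1-HIT  vc=[]
3: 0x2f (blk 5, set 1) → L1-HIT  vc=[]
4: 0x2c (blk 5, set 1) → L1-HIT  vc=[]
5: 0x3f (blk 7, set 3) → MISS  vc=[]
6: 0x5c (blk 11, set 3) → MISS  vc=[7]
7: 0x39 (blk 7, set 3) → VC-HIT  vc=[11]
8: 0x2a (blk 5, set 1) → L1-HIT  vc=[11]
9: 0x3c (blk 7, set 3) → L1-HIT  vc=[11]
10: 0x2a (blk 5, set 1) → L1-HIT  vc=[11]
11: 0x4d (blk 9, set 1) → MISS  vc=[11, 5]
12: 0x2e (blk 5, set 1) → VC-HIT  vc=[11, 9]

MISSES = 4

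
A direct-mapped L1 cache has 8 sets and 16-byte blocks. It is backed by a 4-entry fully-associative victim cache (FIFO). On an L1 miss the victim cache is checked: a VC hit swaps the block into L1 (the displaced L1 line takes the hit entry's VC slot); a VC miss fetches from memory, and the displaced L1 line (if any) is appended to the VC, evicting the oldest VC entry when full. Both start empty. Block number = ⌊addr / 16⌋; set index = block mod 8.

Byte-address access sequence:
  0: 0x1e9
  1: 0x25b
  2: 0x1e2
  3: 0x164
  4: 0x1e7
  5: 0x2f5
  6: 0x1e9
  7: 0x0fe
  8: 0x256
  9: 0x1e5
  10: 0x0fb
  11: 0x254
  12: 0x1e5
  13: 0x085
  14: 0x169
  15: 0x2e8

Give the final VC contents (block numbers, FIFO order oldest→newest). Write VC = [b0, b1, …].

  [0] addr=0x1e9 blk=30 s=6: MISS | VC []
  [1] addr=0x25b blk=37 s=5: MISS | VC []
  [2] addr=0x1e2 blk=30 s=6: L1-HIT | VC []
  [3] addr=0x164 blk=22 s=6: MISS | VC [30]
  [4] addr=0x1e7 blk=30 s=6: VC-HIT | VC [22]
  [5] addr=0x2f5 blk=47 s=7: MISS | VC [22]
  [6] addr=0x1e9 blk=30 s=6: L1-HIT | VC [22]
  [7] addr=0xfe blk=15 s=7: MISS | VC [22, 47]
  [8] addr=0x256 blk=37 s=5: L1-HIT | VC [22, 47]
  [9] addr=0x1e5 blk=30 s=6: L1-HIT | VC [22, 47]
  [10] addr=0xfb blk=15 s=7: L1-HIT | VC [22, 47]
  [11] addr=0x254 blk=37 s=5: L1-HIT | VC [22, 47]
  [12] addr=0x1e5 blk=30 s=6: L1-HIT | VC [22, 47]
  [13] addr=0x85 blk=8 s=0: MISS | VC [22, 47]
  [14] addr=0x169 blk=22 s=6: VC-HIT | VC [30, 47]
  [15] addr=0x2e8 blk=46 s=6: MISS | VC [30, 47, 22]

VC = [30, 47, 22]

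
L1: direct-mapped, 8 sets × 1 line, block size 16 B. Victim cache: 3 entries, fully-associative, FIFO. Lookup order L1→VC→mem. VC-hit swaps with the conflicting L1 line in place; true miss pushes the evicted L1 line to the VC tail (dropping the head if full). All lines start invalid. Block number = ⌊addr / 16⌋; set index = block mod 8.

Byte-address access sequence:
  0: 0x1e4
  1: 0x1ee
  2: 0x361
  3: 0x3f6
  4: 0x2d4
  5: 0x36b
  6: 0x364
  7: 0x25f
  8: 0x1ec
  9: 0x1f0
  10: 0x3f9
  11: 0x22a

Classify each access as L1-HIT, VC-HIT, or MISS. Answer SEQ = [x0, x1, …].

#0 0x1e4→b30/s6 MISS; vc=[]
#1 0x1ee→b30/s6 L1-HIT; vc=[]
#2 0x361→b54/s6 MISS; vc=[30]
#3 0x3f6→b63/s7 MISS; vc=[30]
#4 0x2d4→b45/s5 MISS; vc=[30]
#5 0x36b→b54/s6 L1-HIT; vc=[30]
#6 0x364→b54/s6 L1-HIT; vc=[30]
#7 0x25f→b37/s5 MISS; vc=[30,45]
#8 0x1ec→b30/s6 VC-HIT; vc=[54,45]
#9 0x1f0→b31/s7 MISS; vc=[54,45,63]
#10 0x3f9→b63/s7 VC-HIT; vc=[54,45,31]
#11 0x22a→b34/s2 MISS; vc=[54,45,31]

SEQ = [MISS, L1-HIT, MISS, MISS, MISS, L1-HIT, L1-HIT, MISS, VC-HIT, MISS, VC-HIT, MISS]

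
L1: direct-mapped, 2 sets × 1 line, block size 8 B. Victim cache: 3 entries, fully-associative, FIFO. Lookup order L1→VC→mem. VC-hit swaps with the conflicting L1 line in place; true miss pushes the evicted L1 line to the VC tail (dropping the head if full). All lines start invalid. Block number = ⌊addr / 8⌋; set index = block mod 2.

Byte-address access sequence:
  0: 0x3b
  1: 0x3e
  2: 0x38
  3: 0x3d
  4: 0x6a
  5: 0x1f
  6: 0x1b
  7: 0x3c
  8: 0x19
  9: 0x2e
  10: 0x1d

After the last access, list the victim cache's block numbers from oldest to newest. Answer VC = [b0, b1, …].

  [0] addr=0x3b blk=7 s=1: MISS | VC []
  [1] addr=0x3e blk=7 s=1: L1-HIT | VC []
  [2] addr=0x38 blk=7 s=1: L1-HIT | VC []
  [3] addr=0x3d blk=7 s=1: L1-HIT | VC []
  [4] addr=0x6a blk=13 s=1: MISS | VC [7]
  [5] addr=0x1f blk=3 s=1: MISS | VC [7, 13]
  [6] addr=0x1b blk=3 s=1: L1-HIT | VC [7, 13]
  [7] addr=0x3c blk=7 s=1: VC-HIT | VC [3, 13]
  [8] addr=0x19 blk=3 s=1: VC-HIT | VC [7, 13]
  [9] addr=0x2e blk=5 s=1: MISS | VC [7, 13, 3]
  [10] addr=0x1d blk=3 s=1: VC-HIT | VC [7, 13, 5]

VC = [7, 13, 5]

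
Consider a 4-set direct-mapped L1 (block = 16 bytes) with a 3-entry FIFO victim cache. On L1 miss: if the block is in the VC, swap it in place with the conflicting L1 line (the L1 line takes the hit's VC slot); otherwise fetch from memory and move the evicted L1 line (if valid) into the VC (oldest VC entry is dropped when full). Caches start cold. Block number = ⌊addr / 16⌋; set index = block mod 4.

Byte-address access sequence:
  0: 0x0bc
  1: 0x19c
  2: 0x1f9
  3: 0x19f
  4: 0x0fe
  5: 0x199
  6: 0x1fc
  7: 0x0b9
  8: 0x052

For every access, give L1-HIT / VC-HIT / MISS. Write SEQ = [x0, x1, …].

  [0] addr=0xbc blk=11 s=3: MISS | VC []
  [1] addr=0x19c blk=25 s=1: MISS | VC []
  [2] addr=0x1f9 blk=31 s=3: MISS | VC [11]
  [3] addr=0x19f blk=25 s=1: L1-HIT | VC [11]
  [4] addr=0xfe blk=15 s=3: MISS | VC [11, 31]
  [5] addr=0x199 blk=25 s=1: L1-HIT | VC [11, 31]
  [6] addr=0x1fc blk=31 s=3: VC-HIT | VC [11, 15]
  [7] addr=0xb9 blk=11 s=3: VC-HIT | VC [31, 15]
  [8] addr=0x52 blk=5 s=1: MISS | VC [31, 15, 25]

SEQ = [MISS, MISS, MISS, L1-HIT, MISS, L1-HIT, VC-HIT, VC-HIT, MISS]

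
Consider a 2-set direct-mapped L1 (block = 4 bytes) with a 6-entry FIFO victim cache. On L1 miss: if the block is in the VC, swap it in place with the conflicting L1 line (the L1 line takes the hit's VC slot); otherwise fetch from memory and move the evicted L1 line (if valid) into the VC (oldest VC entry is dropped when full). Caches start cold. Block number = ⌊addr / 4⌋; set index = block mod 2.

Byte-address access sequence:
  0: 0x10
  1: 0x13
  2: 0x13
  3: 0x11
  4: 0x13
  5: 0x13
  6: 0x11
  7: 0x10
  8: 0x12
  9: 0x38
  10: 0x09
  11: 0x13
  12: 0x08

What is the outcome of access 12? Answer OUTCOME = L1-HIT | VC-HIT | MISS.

#0 0x10→b4/s0 MISS; vc=[]
#1 0x13→b4/s0 L1-HIT; vc=[]
#2 0x13→b4/s0 L1-HIT; vc=[]
#3 0x11→b4/s0 L1-HIT; vc=[]
#4 0x13→b4/s0 L1-HIT; vc=[]
#5 0x13→b4/s0 L1-HIT; vc=[]
#6 0x11→b4/s0 L1-HIT; vc=[]
#7 0x10→b4/s0 L1-HIT; vc=[]
#8 0x12→b4/s0 L1-HIT; vc=[]
#9 0x38→b14/s0 MISS; vc=[4]
#10 0x9→b2/s0 MISS; vc=[4,14]
#11 0x13→b4/s0 VC-HIT; vc=[2,14]
#12 0x8→b2/s0 VC-HIT; vc=[4,14]

OUTCOME = VC-HIT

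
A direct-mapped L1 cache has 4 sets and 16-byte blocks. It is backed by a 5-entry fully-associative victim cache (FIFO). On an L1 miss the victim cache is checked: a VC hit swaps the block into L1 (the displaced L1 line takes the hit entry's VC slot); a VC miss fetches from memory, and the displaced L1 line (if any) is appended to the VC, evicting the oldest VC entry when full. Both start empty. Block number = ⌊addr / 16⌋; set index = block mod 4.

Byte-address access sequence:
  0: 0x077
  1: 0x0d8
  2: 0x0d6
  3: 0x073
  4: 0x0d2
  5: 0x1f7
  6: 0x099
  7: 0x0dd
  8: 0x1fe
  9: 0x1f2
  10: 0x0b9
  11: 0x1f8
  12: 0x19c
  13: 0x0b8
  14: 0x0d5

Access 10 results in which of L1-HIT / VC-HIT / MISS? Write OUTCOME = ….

  [0] addr=0x77 blk=7 s=3: MISS | VC []
  [1] addr=0xd8 blk=13 s=1: MISS | VC []
  [2] addr=0xd6 blk=13 s=1: L1-HIT | VC []
  [3] addr=0x73 blk=7 s=3: L1-HIT | VC []
  [4] addr=0xd2 blk=13 s=1: L1-HIT | VC []
  [5] addr=0x1f7 blk=31 s=3: MISS | VC [7]
  [6] addr=0x99 blk=9 s=1: MISS | VC [7, 13]
  [7] addr=0xdd blk=13 s=1: VC-HIT | VC [7, 9]
  [8] addr=0x1fe blk=31 s=3: L1-HIT | VC [7, 9]
  [9] addr=0x1f2 blk=31 s=3: L1-HIT | VC [7, 9]
  [10] addr=0xb9 blk=11 s=3: MISS | VC [7, 9, 31]
  [11] addr=0x1f8 blk=31 s=3: VC-HIT | VC [7, 9, 11]
  [12] addr=0x19c blk=25 s=1: MISS | VC [7, 9, 11, 13]
  [13] addr=0xb8 blk=11 s=3: VC-HIT | VC [7, 9, 31, 13]
  [14] addr=0xd5 blk=13 s=1: VC-HIT | VC [7, 9, 31, 25]

OUTCOME = MISS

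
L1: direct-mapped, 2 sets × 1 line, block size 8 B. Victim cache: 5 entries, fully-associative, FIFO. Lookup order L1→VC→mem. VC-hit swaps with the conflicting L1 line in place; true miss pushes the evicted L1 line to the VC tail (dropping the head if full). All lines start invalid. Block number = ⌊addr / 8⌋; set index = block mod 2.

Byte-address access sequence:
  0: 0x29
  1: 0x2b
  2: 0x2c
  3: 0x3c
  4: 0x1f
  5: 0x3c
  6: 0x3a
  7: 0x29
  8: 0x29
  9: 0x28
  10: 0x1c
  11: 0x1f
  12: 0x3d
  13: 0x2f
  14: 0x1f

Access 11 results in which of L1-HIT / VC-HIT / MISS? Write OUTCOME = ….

0: 0x29 (blk 5, set 1) → MISS  vc=[]
1: 0x2b (blk 5, set 1) → L1-HIT  vc=[]
2: 0x2c (blk 5, set 1) → L1-HIT  vc=[]
3: 0x3c (blk 7, set 1) → MISS  vc=[5]
4: 0x1f (blk 3, set 1) → MISS  vc=[5, 7]
5: 0x3c (blk 7, set 1) → VC-HIT  vc=[5, 3]
6: 0x3a (blk 7, set 1) → L1-HIT  vc=[5, 3]
7: 0x29 (blk 5, set 1) → VC-HIT  vc=[7, 3]
8: 0x29 (blk 5, set 1) → L1-HIT  vc=[7, 3]
9: 0x28 (blk 5, set 1) → L1-HIT  vc=[7, 3]
10: 0x1c (blk 3, set 1) → VC-HIT  vc=[7, 5]
11: 0x1f (blk 3, set 1) → L1-HIT  vc=[7, 5]
12: 0x3d (blk 7, set 1) → VC-HIT  vc=[3, 5]
13: 0x2f (blk 5, set 1) → VC-HIT  vc=[3, 7]
14: 0x1f (blk 3, set 1) → VC-HIT  vc=[5, 7]

OUTCOME = L1-HIT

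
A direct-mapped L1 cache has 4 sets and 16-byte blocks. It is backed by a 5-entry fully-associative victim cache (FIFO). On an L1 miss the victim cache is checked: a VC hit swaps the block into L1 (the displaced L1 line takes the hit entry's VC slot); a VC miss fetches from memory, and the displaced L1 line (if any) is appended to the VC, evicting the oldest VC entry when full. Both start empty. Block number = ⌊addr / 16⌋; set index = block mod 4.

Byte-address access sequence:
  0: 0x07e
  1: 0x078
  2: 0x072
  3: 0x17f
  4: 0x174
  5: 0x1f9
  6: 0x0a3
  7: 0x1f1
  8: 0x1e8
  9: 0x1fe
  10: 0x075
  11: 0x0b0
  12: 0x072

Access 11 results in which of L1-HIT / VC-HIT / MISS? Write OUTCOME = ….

0: 0x7e (blk 7, set 3) → MISS  vc=[]
1: 0x78 (blk 7, set 3) → L1-HIT  vc=[]
2: 0x72 (blk 7, set 3) → L1-HIT  vc=[]
3: 0x17f (blk 23, set 3) → MISS  vc=[7]
4: 0x174 (blk 23, set 3) → L1-HIT  vc=[7]
5: 0x1f9 (blk 31, set 3) → MISS  vc=[7, 23]
6: 0xa3 (blk 10, set 2) → MISS  vc=[7, 23]
7: 0x1f1 (blk 31, set 3) → L1-HIT  vc=[7, 23]
8: 0x1e8 (blk 30, set 2) → MISS  vc=[7, 23, 10]
9: 0x1fe (blk 31, set 3) → L1-HIT  vc=[7, 23, 10]
10: 0x75 (blk 7, set 3) → VC-HIT  vc=[31, 23, 10]
11: 0xb0 (blk 11, set 3) → MISS  vc=[31, 23, 10, 7]
12: 0x72 (blk 7, set 3) → VC-HIT  vc=[31, 23, 10, 11]

OUTCOME = MISS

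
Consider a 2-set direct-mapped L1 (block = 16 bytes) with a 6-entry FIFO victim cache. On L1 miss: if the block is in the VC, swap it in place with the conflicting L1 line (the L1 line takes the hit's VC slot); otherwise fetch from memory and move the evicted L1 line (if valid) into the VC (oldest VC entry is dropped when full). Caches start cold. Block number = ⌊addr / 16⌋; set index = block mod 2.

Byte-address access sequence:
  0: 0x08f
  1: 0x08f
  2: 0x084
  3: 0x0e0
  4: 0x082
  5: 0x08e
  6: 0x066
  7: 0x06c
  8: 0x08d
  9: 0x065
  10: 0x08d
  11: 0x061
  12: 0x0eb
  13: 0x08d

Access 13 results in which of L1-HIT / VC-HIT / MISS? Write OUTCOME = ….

#0 0x8f→b8/s0 MISS; vc=[]
#1 0x8f→b8/s0 L1-HIT; vc=[]
#2 0x84→b8/s0 L1-HIT; vc=[]
#3 0xe0→b14/s0 MISS; vc=[8]
#4 0x82→b8/s0 VC-HIT; vc=[14]
#5 0x8e→b8/s0 L1-HIT; vc=[14]
#6 0x66→b6/s0 MISS; vc=[14,8]
#7 0x6c→b6/s0 L1-HIT; vc=[14,8]
#8 0x8d→b8/s0 VC-HIT; vc=[14,6]
#9 0x65→b6/s0 VC-HIT; vc=[14,8]
#10 0x8d→b8/s0 VC-HIT; vc=[14,6]
#11 0x61→b6/s0 VC-HIT; vc=[14,8]
#12 0xeb→b14/s0 VC-HIT; vc=[6,8]
#13 0x8d→b8/s0 VC-HIT; vc=[6,14]

OUTCOME = VC-HIT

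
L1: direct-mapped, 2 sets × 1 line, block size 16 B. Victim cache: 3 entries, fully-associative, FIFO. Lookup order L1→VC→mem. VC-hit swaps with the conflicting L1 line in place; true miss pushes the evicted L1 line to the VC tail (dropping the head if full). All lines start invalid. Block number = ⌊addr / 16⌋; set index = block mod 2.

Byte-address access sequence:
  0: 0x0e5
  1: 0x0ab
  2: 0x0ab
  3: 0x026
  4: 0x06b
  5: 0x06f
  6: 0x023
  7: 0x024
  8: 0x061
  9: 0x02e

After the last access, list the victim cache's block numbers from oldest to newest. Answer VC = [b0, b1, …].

0: 0xe5 (blk 14, set 0) → MISS  vc=[]
1: 0xab (blk 10, set 0) → MISS  vc=[14]
2: 0xab (blk 10, set 0) → L1-HIT  vc=[14]
3: 0x26 (blk 2, set 0) → MISS  vc=[14, 10]
4: 0x6b (blk 6, set 0) → MISS  vc=[14, 10, 2]
5: 0x6f (blk 6, set 0) → L1-HIT  vc=[14, 10, 2]
6: 0x23 (blk 2, set 0) → VC-HIT  vc=[14, 10, 6]
7: 0x24 (blk 2, set 0) → L1-HIT  vc=[14, 10, 6]
8: 0x61 (blk 6, set 0) → VC-HIT  vc=[14, 10, 2]
9: 0x2e (blk 2, set 0) → VC-HIT  vc=[14, 10, 6]

VC = [14, 10, 6]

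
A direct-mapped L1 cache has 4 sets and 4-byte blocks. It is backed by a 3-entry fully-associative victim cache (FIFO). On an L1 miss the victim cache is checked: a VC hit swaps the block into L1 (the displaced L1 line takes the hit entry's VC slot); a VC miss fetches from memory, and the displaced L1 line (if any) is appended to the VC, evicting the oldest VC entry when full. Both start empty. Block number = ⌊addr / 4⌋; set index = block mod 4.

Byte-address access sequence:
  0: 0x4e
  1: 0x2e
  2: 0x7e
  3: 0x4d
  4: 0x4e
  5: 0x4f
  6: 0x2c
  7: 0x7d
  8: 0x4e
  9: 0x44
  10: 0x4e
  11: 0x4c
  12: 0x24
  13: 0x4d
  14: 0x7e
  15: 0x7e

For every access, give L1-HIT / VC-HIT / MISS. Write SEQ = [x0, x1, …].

SEQ = [MISS, MISS, MISS, VC-HIT, L1-HIT, L1-HIT, VC-HIT, VC-HIT, VC-HIT, MISS, L1-HIT, L1-HIT, MISS, L1-HIT, VC-HIT, L1-HIT]

#0 0x4e→b19/s3 MISS; vc=[]
#1 0x2e→b11/s3 MISS; vc=[19]
#2 0x7e→b31/s3 MISS; vc=[19,11]
#3 0x4d→b19/s3 VC-HIT; vc=[31,11]
#4 0x4e→b19/s3 L1-HIT; vc=[31,11]
#5 0x4f→b19/s3 L1-HIT; vc=[31,11]
#6 0x2c→b11/s3 VC-HIT; vc=[31,19]
#7 0x7d→b31/s3 VC-HIT; vc=[11,19]
#8 0x4e→b19/s3 VC-HIT; vc=[11,31]
#9 0x44→b17/s1 MISS; vc=[11,31]
#10 0x4e→b19/s3 L1-HIT; vc=[11,31]
#11 0x4c→b19/s3 L1-HIT; vc=[11,31]
#12 0x24→b9/s1 MISS; vc=[11,31,17]
#13 0x4d→b19/s3 L1-HIT; vc=[11,31,17]
#14 0x7e→b31/s3 VC-HIT; vc=[11,19,17]
#15 0x7e→b31/s3 L1-HIT; vc=[11,19,17]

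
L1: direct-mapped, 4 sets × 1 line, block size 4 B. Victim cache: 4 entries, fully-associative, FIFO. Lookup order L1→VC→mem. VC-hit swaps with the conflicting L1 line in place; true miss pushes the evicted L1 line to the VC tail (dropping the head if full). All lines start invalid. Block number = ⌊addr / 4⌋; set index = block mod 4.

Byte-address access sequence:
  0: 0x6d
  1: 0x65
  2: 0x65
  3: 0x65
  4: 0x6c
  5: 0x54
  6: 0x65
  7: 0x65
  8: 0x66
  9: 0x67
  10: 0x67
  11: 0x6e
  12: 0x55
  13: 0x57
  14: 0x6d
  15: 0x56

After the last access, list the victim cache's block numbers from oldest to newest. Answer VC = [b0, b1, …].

  [0] addr=0x6d blk=27 s=3: MISS | VC []
  [1] addr=0x65 blk=25 s=1: MISS | VC []
  [2] addr=0x65 blk=25 s=1: L1-HIT | VC []
  [3] addr=0x65 blk=25 s=1: L1-HIT | VC []
  [4] addr=0x6c blk=27 s=3: L1-HIT | VC []
  [5] addr=0x54 blk=21 s=1: MISS | VC [25]
  [6] addr=0x65 blk=25 s=1: VC-HIT | VC [21]
  [7] addr=0x65 blk=25 s=1: L1-HIT | VC [21]
  [8] addr=0x66 blk=25 s=1: L1-HIT | VC [21]
  [9] addr=0x67 blk=25 s=1: L1-HIT | VC [21]
  [10] addr=0x67 blk=25 s=1: L1-HIT | VC [21]
  [11] addr=0x6e blk=27 s=3: L1-HIT | VC [21]
  [12] addr=0x55 blk=21 s=1: VC-HIT | VC [25]
  [13] addr=0x57 blk=21 s=1: L1-HIT | VC [25]
  [14] addr=0x6d blk=27 s=3: L1-HIT | VC [25]
  [15] addr=0x56 blk=21 s=1: L1-HIT | VC [25]

VC = [25]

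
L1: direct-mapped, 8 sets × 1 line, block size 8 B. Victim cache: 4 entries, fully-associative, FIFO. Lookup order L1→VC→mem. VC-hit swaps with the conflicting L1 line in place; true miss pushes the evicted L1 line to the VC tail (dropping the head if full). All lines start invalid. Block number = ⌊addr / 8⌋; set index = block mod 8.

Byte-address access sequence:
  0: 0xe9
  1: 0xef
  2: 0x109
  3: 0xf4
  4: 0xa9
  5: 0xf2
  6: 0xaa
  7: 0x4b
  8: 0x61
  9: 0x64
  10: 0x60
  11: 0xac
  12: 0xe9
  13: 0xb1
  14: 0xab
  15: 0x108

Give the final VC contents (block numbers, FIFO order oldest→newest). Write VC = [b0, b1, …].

VC = [29, 9, 30]

0: 0xe9 (blk 29, set 5) → MISS  vc=[]
1: 0xef (blk 29, set 5) → L1-HIT  vc=[]
2: 0x109 (blk 33, set 1) → MISS  vc=[]
3: 0xf4 (blk 30, set 6) → MISS  vc=[]
4: 0xa9 (blk 21, set 5) → MISS  vc=[29]
5: 0xf2 (blk 30, set 6) → L1-HIT  vc=[29]
6: 0xaa (blk 21, set 5) → L1-HIT  vc=[29]
7: 0x4b (blk 9, set 1) → MISS  vc=[29, 33]
8: 0x61 (blk 12, set 4) → MISS  vc=[29, 33]
9: 0x64 (blk 12, set 4) → L1-HIT  vc=[29, 33]
10: 0x60 (blk 12, set 4) → L1-HIT  vc=[29, 33]
11: 0xac (blk 21, set 5) → L1-HIT  vc=[29, 33]
12: 0xe9 (blk 29, set 5) → VC-HIT  vc=[21, 33]
13: 0xb1 (blk 22, set 6) → MISS  vc=[21, 33, 30]
14: 0xab (blk 21, set 5) → VC-HIT  vc=[29, 33, 30]
15: 0x108 (blk 33, set 1) → VC-HIT  vc=[29, 9, 30]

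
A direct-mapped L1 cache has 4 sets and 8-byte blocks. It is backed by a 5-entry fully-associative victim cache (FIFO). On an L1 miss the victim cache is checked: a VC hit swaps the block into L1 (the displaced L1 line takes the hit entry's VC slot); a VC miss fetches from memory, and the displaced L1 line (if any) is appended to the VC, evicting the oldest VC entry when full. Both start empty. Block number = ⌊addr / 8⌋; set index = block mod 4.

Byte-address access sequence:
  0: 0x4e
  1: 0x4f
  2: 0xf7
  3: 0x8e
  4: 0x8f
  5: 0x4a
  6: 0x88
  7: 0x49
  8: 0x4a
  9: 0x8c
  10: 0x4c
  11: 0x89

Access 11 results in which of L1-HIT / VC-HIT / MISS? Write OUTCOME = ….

0: 0x4e (blk 9, set 1) → MISS  vc=[]
1: 0x4f (blk 9, set 1) → L1-HIT  vc=[]
2: 0xf7 (blk 30, set 2) → MISS  vc=[]
3: 0x8e (blk 17, set 1) → MISS  vc=[9]
4: 0x8f (blk 17, set 1) → L1-HIT  vc=[9]
5: 0x4a (blk 9, set 1) → VC-HIT  vc=[17]
6: 0x88 (blk 17, set 1) → VC-HIT  vc=[9]
7: 0x49 (blk 9, set 1) → VC-HIT  vc=[17]
8: 0x4a (blk 9, set 1) → L1-HIT  vc=[17]
9: 0x8c (blk 17, set 1) → VC-HIT  vc=[9]
10: 0x4c (blk 9, set 1) → VC-HIT  vc=[17]
11: 0x89 (blk 17, set 1) → VC-HIT  vc=[9]

OUTCOME = VC-HIT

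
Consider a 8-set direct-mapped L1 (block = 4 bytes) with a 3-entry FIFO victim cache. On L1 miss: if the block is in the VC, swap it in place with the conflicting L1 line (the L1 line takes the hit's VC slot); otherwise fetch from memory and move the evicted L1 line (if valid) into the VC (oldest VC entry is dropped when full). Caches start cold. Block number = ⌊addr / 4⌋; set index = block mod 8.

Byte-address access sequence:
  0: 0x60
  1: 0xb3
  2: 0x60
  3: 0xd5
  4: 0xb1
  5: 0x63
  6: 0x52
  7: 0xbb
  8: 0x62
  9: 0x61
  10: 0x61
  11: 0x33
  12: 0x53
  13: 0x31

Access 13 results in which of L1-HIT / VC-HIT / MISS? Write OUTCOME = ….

#0 0x60→b24/s0 MISS; vc=[]
#1 0xb3→b44/s4 MISS; vc=[]
#2 0x60→b24/s0 L1-HIT; vc=[]
#3 0xd5→b53/s5 MISS; vc=[]
#4 0xb1→b44/s4 L1-HIT; vc=[]
#5 0x63→b24/s0 L1-HIT; vc=[]
#6 0x52→b20/s4 MISS; vc=[44]
#7 0xbb→b46/s6 MISS; vc=[44]
#8 0x62→b24/s0 L1-HIT; vc=[44]
#9 0x61→b24/s0 L1-HIT; vc=[44]
#10 0x61→b24/s0 L1-HIT; vc=[44]
#11 0x33→b12/s4 MISS; vc=[44,20]
#12 0x53→b20/s4 VC-HIT; vc=[44,12]
#13 0x31→b12/s4 VC-HIT; vc=[44,20]

OUTCOME = VC-HIT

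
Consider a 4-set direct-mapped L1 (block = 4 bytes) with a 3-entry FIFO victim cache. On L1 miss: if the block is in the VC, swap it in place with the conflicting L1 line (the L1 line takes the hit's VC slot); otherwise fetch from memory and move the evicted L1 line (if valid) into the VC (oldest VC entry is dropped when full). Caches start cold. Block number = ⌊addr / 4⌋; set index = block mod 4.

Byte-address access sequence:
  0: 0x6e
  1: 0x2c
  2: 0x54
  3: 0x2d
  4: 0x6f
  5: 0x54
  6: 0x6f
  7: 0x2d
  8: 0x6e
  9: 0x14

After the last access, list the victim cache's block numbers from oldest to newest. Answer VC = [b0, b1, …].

0: 0x6e (blk 27, set 3) → MISS  vc=[]
1: 0x2c (blk 11, set 3) → MISS  vc=[27]
2: 0x54 (blk 21, set 1) → MISS  vc=[27]
3: 0x2d (blk 11, set 3) → L1-HIT  vc=[27]
4: 0x6f (blk 27, set 3) → VC-HIT  vc=[11]
5: 0x54 (blk 21, set 1) → L1-HIT  vc=[11]
6: 0x6f (blk 27, set 3) → L1-HIT  vc=[11]
7: 0x2d (blk 11, set 3) → VC-HIT  vc=[27]
8: 0x6e (blk 27, set 3) → VC-HIT  vc=[11]
9: 0x14 (blk 5, set 1) → MISS  vc=[11, 21]

VC = [11, 21]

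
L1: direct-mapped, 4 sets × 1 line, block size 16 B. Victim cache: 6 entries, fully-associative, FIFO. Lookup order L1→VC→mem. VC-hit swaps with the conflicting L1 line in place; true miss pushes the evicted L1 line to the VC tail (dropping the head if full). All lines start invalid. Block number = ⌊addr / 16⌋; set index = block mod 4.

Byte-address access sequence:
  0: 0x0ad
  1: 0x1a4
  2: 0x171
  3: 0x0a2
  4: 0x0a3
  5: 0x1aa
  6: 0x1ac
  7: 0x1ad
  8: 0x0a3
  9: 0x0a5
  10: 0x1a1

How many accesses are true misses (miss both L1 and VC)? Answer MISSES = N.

MISSES = 3

0: 0xad (blk 10, set 2) → MISS  vc=[]
1: 0x1a4 (blk 26, set 2) → MISS  vc=[10]
2: 0x171 (blk 23, set 3) → MISS  vc=[10]
3: 0xa2 (blk 10, set 2) → VC-HIT  vc=[26]
4: 0xa3 (blk 10, set 2) → L1-HIT  vc=[26]
5: 0x1aa (blk 26, set 2) → VC-HIT  vc=[10]
6: 0x1ac (blk 26, set 2) → L1-HIT  vc=[10]
7: 0x1ad (blk 26, set 2) → L1-HIT  vc=[10]
8: 0xa3 (blk 10, set 2) → VC-HIT  vc=[26]
9: 0xa5 (blk 10, set 2) → L1-HIT  vc=[26]
10: 0x1a1 (blk 26, set 2) → VC-HIT  vc=[10]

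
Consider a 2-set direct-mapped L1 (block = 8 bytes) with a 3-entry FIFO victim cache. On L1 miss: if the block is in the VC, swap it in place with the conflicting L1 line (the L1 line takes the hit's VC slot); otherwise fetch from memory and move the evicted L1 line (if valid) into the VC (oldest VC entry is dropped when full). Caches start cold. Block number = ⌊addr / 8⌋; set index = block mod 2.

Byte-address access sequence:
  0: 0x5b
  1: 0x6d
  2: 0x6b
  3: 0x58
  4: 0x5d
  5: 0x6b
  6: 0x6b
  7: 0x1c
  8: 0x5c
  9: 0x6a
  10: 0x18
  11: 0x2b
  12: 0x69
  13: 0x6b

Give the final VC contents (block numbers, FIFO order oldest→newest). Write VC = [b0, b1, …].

0: 0x5b (blk 11, set 1) → MISS  vc=[]
1: 0x6d (blk 13, set 1) → MISS  vc=[11]
2: 0x6b (blk 13, set 1) → L1-HIT  vc=[11]
3: 0x58 (blk 11, set 1) → VC-HIT  vc=[13]
4: 0x5d (blk 11, set 1) → L1-HIT  vc=[13]
5: 0x6b (blk 13, set 1) → VC-HIT  vc=[11]
6: 0x6b (blk 13, set 1) → L1-HIT  vc=[11]
7: 0x1c (blk 3, set 1) → MISS  vc=[11, 13]
8: 0x5c (blk 11, set 1) → VC-HIT  vc=[3, 13]
9: 0x6a (blk 13, set 1) → VC-HIT  vc=[3, 11]
10: 0x18 (blk 3, set 1) → VC-HIT  vc=[13, 11]
11: 0x2b (blk 5, set 1) → MISS  vc=[13, 11, 3]
12: 0x69 (blk 13, set 1) → VC-HIT  vc=[5, 11, 3]
13: 0x6b (blk 13, set 1) → L1-HIT  vc=[5, 11, 3]

VC = [5, 11, 3]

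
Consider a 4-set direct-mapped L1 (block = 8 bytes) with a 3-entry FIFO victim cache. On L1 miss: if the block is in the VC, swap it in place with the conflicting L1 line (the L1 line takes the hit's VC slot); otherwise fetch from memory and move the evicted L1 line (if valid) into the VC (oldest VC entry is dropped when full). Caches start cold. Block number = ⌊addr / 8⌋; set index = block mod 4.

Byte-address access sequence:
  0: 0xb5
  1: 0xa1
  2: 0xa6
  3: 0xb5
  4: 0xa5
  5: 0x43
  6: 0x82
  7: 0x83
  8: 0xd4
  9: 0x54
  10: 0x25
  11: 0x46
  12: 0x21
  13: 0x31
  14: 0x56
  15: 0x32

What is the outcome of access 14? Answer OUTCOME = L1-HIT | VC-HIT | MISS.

  [0] addr=0xb5 blk=22 s=2: MISS | VC []
  [1] addr=0xa1 blk=20 s=0: MISS | VC []
  [2] addr=0xa6 blk=20 s=0: L1-HIT | VC []
  [3] addr=0xb5 blk=22 s=2: L1-HIT | VC []
  [4] addr=0xa5 blk=20 s=0: L1-HIT | VC []
  [5] addr=0x43 blk=8 s=0: MISS | VC [20]
  [6] addr=0x82 blk=16 s=0: MISS | VC [20, 8]
  [7] addr=0x83 blk=16 s=0: L1-HIT | VC [20, 8]
  [8] addr=0xd4 blk=26 s=2: MISS | VC [20, 8, 22]
  [9] addr=0x54 blk=10 s=2: MISS | VC [8, 22, 26]
  [10] addr=0x25 blk=4 s=0: MISS | VC [22, 26, 16]
  [11] addr=0x46 blk=8 s=0: MISS | VC [26, 16, 4]
  [12] addr=0x21 blk=4 s=0: VC-HIT | VC [26, 16, 8]
  [13] addr=0x31 blk=6 s=2: MISS | VC [16, 8, 10]
  [14] addr=0x56 blk=10 s=2: VC-HIT | VC [16, 8, 6]
  [15] addr=0x32 blk=6 s=2: VC-HIT | VC [16, 8, 10]

OUTCOME = VC-HIT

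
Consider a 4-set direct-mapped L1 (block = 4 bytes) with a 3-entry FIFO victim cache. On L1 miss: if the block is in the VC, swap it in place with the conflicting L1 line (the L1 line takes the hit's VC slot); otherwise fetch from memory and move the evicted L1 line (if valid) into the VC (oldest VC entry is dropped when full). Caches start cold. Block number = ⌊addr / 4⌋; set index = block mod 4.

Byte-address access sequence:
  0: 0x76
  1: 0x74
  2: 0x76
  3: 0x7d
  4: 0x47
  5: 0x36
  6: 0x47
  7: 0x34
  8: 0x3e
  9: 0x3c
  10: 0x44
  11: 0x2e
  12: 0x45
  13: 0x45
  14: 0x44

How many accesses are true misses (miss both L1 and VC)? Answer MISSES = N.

0: 0x76 (blk 29, set 1) → MISS  vc=[]
1: 0x74 (blk 29, set 1) → L1-HIT  vc=[]
2: 0x76 (blk 29, set 1) → L1-HIT  vc=[]
3: 0x7d (blk 31, set 3) → MISS  vc=[]
4: 0x47 (blk 17, set 1) → MISS  vc=[29]
5: 0x36 (blk 13, set 1) → MISS  vc=[29, 17]
6: 0x47 (blk 17, set 1) → VC-HIT  vc=[29, 13]
7: 0x34 (blk 13, set 1) → VC-HIT  vc=[29, 17]
8: 0x3e (blk 15, set 3) → MISS  vc=[29, 17, 31]
9: 0x3c (blk 15, set 3) → L1-HIT  vc=[29, 17, 31]
10: 0x44 (blk 17, set 1) → VC-HIT  vc=[29, 13, 31]
11: 0x2e (blk 11, set 3) → MISS  vc=[13, 31, 15]
12: 0x45 (blk 17, set 1) → L1-HIT  vc=[13, 31, 15]
13: 0x45 (blk 17, set 1) → L1-HIT  vc=[13, 31, 15]
14: 0x44 (blk 17, set 1) → L1-HIT  vc=[13, 31, 15]

MISSES = 6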